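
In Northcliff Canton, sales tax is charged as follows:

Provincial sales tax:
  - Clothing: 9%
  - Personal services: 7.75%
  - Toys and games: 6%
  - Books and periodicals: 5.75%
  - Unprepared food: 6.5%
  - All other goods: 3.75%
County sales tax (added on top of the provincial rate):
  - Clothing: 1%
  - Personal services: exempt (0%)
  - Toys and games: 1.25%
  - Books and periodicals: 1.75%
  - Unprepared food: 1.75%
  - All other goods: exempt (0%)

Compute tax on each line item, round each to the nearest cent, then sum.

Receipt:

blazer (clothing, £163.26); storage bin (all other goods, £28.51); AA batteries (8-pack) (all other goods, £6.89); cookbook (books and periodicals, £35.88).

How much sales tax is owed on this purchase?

Blazer £163.26: clothing → 9% + 1% county = 10% → £16.33
Storage bin £28.51: all other goods → 3.75% + 0% county = 3.75% → £1.07
AA batteries (8-pack) £6.89: all other goods → 3.75% + 0% county = 3.75% → £0.26
Cookbook £35.88: books and periodicals → 5.75% + 1.75% county = 7.5% → £2.69
Total tax = £16.33 + £1.07 + £0.26 + £2.69 = £20.35

£20.35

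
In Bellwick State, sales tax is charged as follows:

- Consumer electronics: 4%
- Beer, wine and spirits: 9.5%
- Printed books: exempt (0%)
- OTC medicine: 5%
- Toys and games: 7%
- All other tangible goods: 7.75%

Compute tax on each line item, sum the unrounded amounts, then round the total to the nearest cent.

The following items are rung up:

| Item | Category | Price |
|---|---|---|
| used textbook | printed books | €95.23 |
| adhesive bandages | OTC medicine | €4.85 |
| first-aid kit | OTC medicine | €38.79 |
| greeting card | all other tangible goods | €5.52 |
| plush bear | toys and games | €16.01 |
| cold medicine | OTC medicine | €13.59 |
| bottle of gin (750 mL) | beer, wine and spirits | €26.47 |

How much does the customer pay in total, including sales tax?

Used textbook €95.23: printed books → 0% → €0.00
Adhesive bandages €4.85: OTC medicine → 5% → €0.2425
First-aid kit €38.79: OTC medicine → 5% → €1.9395
Greeting card €5.52: all other tangible goods → 7.75% → €0.4278
Plush bear €16.01: toys and games → 7% → €1.1207
Cold medicine €13.59: OTC medicine → 5% → €0.6795
Bottle of gin (750 mL) €26.47: beer, wine and spirits → 9.5% → €2.51465
Subtotal = €200.46; unrounded tax = €6.92465 → €6.92; total due = €207.38

€207.38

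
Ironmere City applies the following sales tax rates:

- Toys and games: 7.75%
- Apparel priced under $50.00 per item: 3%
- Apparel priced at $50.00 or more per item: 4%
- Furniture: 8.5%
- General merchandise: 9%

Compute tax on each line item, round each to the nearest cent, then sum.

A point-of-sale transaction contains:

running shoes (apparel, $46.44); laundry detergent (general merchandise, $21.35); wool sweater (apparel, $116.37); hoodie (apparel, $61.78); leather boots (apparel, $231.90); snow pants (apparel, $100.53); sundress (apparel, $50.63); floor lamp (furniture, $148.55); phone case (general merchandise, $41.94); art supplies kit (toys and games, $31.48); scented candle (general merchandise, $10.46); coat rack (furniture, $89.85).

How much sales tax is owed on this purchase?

$53.18

Running shoes $46.44: apparel, under $50.00 → 3% → $1.39
Laundry detergent $21.35: general merchandise → 9% → $1.92
Wool sweater $116.37: apparel, $50.00 or more → 4% → $4.65
Hoodie $61.78: apparel, $50.00 or more → 4% → $2.47
Leather boots $231.90: apparel, $50.00 or more → 4% → $9.28
Snow pants $100.53: apparel, $50.00 or more → 4% → $4.02
Sundress $50.63: apparel, $50.00 or more → 4% → $2.03
Floor lamp $148.55: furniture → 8.5% → $12.63
Phone case $41.94: general merchandise → 9% → $3.77
Art supplies kit $31.48: toys and games → 7.75% → $2.44
Scented candle $10.46: general merchandise → 9% → $0.94
Coat rack $89.85: furniture → 8.5% → $7.64
Total tax = $1.39 + $1.92 + $4.65 + $2.47 + $9.28 + $4.02 + $2.03 + $12.63 + $3.77 + $2.44 + $0.94 + $7.64 = $53.18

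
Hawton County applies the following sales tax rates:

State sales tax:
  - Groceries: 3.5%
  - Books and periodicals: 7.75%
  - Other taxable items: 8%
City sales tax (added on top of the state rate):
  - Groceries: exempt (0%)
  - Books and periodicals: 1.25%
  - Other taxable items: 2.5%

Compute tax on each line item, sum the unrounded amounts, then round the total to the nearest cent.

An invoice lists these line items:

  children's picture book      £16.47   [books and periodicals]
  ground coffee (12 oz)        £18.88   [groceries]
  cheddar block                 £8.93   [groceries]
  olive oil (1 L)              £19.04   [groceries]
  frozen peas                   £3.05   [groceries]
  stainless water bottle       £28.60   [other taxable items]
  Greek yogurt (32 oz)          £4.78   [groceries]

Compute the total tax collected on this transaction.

Children's picture book £16.47: books and periodicals → 7.75% + 1.25% city = 9% → £1.4823
Ground coffee (12 oz) £18.88: groceries → 3.5% + 0% city = 3.5% → £0.6608
Cheddar block £8.93: groceries → 3.5% + 0% city = 3.5% → £0.31255
Olive oil (1 L) £19.04: groceries → 3.5% + 0% city = 3.5% → £0.6664
Frozen peas £3.05: groceries → 3.5% + 0% city = 3.5% → £0.10675
Stainless water bottle £28.60: other taxable items → 8% + 2.5% city = 10.5% → £3.003
Greek yogurt (32 oz) £4.78: groceries → 3.5% + 0% city = 3.5% → £0.1673
Unrounded tax sum = £6.3991 → £6.40

£6.40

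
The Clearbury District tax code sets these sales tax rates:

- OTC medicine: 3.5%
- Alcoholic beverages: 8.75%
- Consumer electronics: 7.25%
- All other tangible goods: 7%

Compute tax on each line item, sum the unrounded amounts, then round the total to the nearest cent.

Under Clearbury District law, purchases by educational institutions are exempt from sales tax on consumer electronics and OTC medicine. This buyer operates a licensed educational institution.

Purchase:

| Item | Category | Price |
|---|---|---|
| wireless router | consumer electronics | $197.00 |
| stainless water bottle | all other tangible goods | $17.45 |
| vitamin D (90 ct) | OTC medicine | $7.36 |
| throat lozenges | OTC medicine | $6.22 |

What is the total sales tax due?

$1.22

Wireless router $197.00: consumer electronics, buyer-exempt → 0% → $0.00
Stainless water bottle $17.45: all other tangible goods → 7% → $1.2215
Vitamin D (90 ct) $7.36: OTC medicine, buyer-exempt → 0% → $0.00
Throat lozenges $6.22: OTC medicine, buyer-exempt → 0% → $0.00
Unrounded tax sum = $1.2215 → $1.22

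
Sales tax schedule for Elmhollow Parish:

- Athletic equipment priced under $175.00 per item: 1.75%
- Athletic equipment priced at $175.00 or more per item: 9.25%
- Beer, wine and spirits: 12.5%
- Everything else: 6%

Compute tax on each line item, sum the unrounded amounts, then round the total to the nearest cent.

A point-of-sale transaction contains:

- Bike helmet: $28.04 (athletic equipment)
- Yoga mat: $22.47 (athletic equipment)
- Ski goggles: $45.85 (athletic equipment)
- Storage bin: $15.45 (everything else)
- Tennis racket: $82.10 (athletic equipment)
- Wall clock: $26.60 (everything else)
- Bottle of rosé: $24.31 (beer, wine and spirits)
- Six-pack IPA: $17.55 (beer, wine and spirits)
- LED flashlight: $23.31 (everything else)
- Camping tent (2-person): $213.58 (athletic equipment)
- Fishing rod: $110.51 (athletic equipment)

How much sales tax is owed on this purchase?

$33.97

Bike helmet $28.04: athletic equipment, under $175.00 → 1.75% → $0.4907
Yoga mat $22.47: athletic equipment, under $175.00 → 1.75% → $0.393225
Ski goggles $45.85: athletic equipment, under $175.00 → 1.75% → $0.802375
Storage bin $15.45: everything else → 6% → $0.927
Tennis racket $82.10: athletic equipment, under $175.00 → 1.75% → $1.43675
Wall clock $26.60: everything else → 6% → $1.596
Bottle of rosé $24.31: beer, wine and spirits → 12.5% → $3.03875
Six-pack IPA $17.55: beer, wine and spirits → 12.5% → $2.19375
LED flashlight $23.31: everything else → 6% → $1.3986
Camping tent (2-person) $213.58: athletic equipment, $175.00 or more → 9.25% → $19.75615
Fishing rod $110.51: athletic equipment, under $175.00 → 1.75% → $1.933925
Unrounded tax sum = $33.967225 → $33.97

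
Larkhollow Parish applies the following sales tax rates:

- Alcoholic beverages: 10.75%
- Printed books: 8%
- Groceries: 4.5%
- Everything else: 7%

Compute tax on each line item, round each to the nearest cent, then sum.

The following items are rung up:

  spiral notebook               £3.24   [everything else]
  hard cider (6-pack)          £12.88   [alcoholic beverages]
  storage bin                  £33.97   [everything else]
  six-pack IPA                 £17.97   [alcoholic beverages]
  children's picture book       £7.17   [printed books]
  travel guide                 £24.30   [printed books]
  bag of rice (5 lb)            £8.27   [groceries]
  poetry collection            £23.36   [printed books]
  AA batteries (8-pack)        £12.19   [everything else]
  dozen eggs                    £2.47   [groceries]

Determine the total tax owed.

£11.63

Spiral notebook £3.24: everything else → 7% → £0.23
Hard cider (6-pack) £12.88: alcoholic beverages → 10.75% → £1.38
Storage bin £33.97: everything else → 7% → £2.38
Six-pack IPA £17.97: alcoholic beverages → 10.75% → £1.93
Children's picture book £7.17: printed books → 8% → £0.57
Travel guide £24.30: printed books → 8% → £1.94
Bag of rice (5 lb) £8.27: groceries → 4.5% → £0.37
Poetry collection £23.36: printed books → 8% → £1.87
AA batteries (8-pack) £12.19: everything else → 7% → £0.85
Dozen eggs £2.47: groceries → 4.5% → £0.11
Total tax = £0.23 + £1.38 + £2.38 + £1.93 + £0.57 + £1.94 + £0.37 + £1.87 + £0.85 + £0.11 = £11.63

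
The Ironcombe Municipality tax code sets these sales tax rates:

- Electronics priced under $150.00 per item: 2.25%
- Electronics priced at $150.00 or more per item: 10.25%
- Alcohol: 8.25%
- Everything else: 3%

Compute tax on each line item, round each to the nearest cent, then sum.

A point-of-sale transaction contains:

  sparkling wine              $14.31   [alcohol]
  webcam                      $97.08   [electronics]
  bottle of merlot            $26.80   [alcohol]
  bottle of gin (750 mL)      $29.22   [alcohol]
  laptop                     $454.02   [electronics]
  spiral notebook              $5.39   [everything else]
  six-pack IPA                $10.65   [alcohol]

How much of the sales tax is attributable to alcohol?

$6.68

Sparkling wine $14.31: alcohol → 8.25% → $1.18
Bottle of merlot $26.80: alcohol → 8.25% → $2.21
Bottle of gin (750 mL) $29.22: alcohol → 8.25% → $2.41
Six-pack IPA $10.65: alcohol → 8.25% → $0.88
Tax on alcohol = $1.18 + $2.21 + $2.41 + $0.88 = $6.68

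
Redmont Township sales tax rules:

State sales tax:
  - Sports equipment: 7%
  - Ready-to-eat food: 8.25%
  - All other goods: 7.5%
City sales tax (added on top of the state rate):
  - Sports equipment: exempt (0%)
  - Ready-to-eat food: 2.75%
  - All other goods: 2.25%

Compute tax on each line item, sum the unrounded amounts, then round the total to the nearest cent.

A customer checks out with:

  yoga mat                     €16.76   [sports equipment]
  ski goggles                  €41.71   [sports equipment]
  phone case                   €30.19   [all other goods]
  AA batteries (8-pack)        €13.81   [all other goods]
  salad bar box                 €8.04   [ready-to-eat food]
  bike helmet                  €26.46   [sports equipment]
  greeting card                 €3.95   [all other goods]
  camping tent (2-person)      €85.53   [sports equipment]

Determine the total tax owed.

€17.49

Yoga mat €16.76: sports equipment → 7% + 0% city = 7% → €1.1732
Ski goggles €41.71: sports equipment → 7% + 0% city = 7% → €2.9197
Phone case €30.19: all other goods → 7.5% + 2.25% city = 9.75% → €2.943525
AA batteries (8-pack) €13.81: all other goods → 7.5% + 2.25% city = 9.75% → €1.346475
Salad bar box €8.04: ready-to-eat food → 8.25% + 2.75% city = 11% → €0.8844
Bike helmet €26.46: sports equipment → 7% + 0% city = 7% → €1.8522
Greeting card €3.95: all other goods → 7.5% + 2.25% city = 9.75% → €0.385125
Camping tent (2-person) €85.53: sports equipment → 7% + 0% city = 7% → €5.9871
Unrounded tax sum = €17.491725 → €17.49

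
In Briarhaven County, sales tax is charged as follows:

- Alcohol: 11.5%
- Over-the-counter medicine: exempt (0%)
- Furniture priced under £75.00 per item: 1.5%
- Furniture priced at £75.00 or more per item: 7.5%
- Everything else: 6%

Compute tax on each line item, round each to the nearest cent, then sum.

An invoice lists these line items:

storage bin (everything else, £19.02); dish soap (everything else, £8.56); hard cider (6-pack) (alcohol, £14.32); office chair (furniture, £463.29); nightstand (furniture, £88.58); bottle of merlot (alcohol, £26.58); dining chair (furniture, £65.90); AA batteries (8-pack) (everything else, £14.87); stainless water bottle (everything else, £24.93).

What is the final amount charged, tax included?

£777.18

Storage bin £19.02: everything else → 6% → £1.14
Dish soap £8.56: everything else → 6% → £0.51
Hard cider (6-pack) £14.32: alcohol → 11.5% → £1.65
Office chair £463.29: furniture, £75.00 or more → 7.5% → £34.75
Nightstand £88.58: furniture, £75.00 or more → 7.5% → £6.64
Bottle of merlot £26.58: alcohol → 11.5% → £3.06
Dining chair £65.90: furniture, under £75.00 → 1.5% → £0.99
AA batteries (8-pack) £14.87: everything else → 6% → £0.89
Stainless water bottle £24.93: everything else → 6% → £1.50
Subtotal = £726.05; tax = £51.13; total due = £777.18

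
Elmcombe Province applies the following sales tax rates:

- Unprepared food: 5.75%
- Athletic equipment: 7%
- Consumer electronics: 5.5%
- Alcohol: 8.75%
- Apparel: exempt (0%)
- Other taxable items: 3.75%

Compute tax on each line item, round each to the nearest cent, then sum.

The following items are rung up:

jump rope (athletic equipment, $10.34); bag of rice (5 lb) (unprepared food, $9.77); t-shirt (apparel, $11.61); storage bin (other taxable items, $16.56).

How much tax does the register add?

$1.90

Jump rope $10.34: athletic equipment → 7% → $0.72
Bag of rice (5 lb) $9.77: unprepared food → 5.75% → $0.56
T-shirt $11.61: apparel → 0% → $0.00
Storage bin $16.56: other taxable items → 3.75% → $0.62
Total tax = $0.72 + $0.56 + $0.62 = $1.90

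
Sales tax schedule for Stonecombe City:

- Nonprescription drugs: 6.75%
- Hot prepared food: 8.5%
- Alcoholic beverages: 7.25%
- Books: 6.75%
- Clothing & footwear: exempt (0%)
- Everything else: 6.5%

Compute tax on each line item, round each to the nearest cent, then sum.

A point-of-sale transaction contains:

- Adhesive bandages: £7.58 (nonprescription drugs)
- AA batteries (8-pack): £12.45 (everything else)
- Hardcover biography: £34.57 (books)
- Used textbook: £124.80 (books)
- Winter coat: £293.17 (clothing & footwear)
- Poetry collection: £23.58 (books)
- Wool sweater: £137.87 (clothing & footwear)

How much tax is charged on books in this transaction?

Hardcover biography £34.57: books → 6.75% → £2.33
Used textbook £124.80: books → 6.75% → £8.42
Poetry collection £23.58: books → 6.75% → £1.59
Tax on books = £2.33 + £8.42 + £1.59 = £12.34

£12.34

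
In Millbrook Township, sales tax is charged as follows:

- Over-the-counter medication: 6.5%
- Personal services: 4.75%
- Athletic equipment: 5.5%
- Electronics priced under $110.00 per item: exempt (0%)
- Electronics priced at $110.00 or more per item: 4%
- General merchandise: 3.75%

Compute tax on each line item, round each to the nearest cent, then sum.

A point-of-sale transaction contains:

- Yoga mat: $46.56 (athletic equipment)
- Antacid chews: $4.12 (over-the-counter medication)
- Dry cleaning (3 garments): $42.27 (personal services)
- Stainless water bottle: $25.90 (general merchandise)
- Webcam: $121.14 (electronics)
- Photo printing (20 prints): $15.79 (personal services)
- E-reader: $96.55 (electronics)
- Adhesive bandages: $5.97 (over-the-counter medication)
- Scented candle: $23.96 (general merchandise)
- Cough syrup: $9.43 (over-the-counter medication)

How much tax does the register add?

$13.31

Yoga mat $46.56: athletic equipment → 5.5% → $2.56
Antacid chews $4.12: over-the-counter medication → 6.5% → $0.27
Dry cleaning (3 garments) $42.27: personal services → 4.75% → $2.01
Stainless water bottle $25.90: general merchandise → 3.75% → $0.97
Webcam $121.14: electronics, $110.00 or more → 4% → $4.85
Photo printing (20 prints) $15.79: personal services → 4.75% → $0.75
E-reader $96.55: electronics, under $110.00 → 0% → $0.00
Adhesive bandages $5.97: over-the-counter medication → 6.5% → $0.39
Scented candle $23.96: general merchandise → 3.75% → $0.90
Cough syrup $9.43: over-the-counter medication → 6.5% → $0.61
Total tax = $2.56 + $0.27 + $2.01 + $0.97 + $4.85 + $0.75 + $0.39 + $0.90 + $0.61 = $13.31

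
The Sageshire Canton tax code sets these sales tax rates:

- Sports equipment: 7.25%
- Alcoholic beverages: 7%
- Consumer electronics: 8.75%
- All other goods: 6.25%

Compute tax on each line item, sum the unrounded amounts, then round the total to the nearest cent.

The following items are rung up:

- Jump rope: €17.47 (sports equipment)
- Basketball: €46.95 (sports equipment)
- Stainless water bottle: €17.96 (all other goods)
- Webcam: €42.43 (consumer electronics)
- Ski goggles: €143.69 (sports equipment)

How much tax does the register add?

Jump rope €17.47: sports equipment → 7.25% → €1.266575
Basketball €46.95: sports equipment → 7.25% → €3.403875
Stainless water bottle €17.96: all other goods → 6.25% → €1.1225
Webcam €42.43: consumer electronics → 8.75% → €3.712625
Ski goggles €143.69: sports equipment → 7.25% → €10.417525
Unrounded tax sum = €19.9231 → €19.92

€19.92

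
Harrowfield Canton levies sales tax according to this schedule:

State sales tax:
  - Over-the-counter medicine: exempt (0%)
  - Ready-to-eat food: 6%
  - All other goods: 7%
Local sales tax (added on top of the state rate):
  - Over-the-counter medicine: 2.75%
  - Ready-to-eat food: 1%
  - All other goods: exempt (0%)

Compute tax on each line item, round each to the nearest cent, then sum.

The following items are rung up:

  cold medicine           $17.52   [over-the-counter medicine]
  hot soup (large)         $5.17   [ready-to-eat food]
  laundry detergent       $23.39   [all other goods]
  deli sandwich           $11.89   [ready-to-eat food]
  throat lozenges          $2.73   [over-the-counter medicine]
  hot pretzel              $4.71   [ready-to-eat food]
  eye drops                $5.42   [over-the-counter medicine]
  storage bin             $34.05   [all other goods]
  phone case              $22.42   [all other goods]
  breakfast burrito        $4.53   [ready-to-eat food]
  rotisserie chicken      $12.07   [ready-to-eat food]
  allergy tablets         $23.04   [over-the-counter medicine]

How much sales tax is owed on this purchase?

$9.61

Cold medicine $17.52: over-the-counter medicine → 0% + 2.75% local = 2.75% → $0.48
Hot soup (large) $5.17: ready-to-eat food → 6% + 1% local = 7% → $0.36
Laundry detergent $23.39: all other goods → 7% + 0% local = 7% → $1.64
Deli sandwich $11.89: ready-to-eat food → 6% + 1% local = 7% → $0.83
Throat lozenges $2.73: over-the-counter medicine → 0% + 2.75% local = 2.75% → $0.08
Hot pretzel $4.71: ready-to-eat food → 6% + 1% local = 7% → $0.33
Eye drops $5.42: over-the-counter medicine → 0% + 2.75% local = 2.75% → $0.15
Storage bin $34.05: all other goods → 7% + 0% local = 7% → $2.38
Phone case $22.42: all other goods → 7% + 0% local = 7% → $1.57
Breakfast burrito $4.53: ready-to-eat food → 6% + 1% local = 7% → $0.32
Rotisserie chicken $12.07: ready-to-eat food → 6% + 1% local = 7% → $0.84
Allergy tablets $23.04: over-the-counter medicine → 0% + 2.75% local = 2.75% → $0.63
Total tax = $0.48 + $0.36 + $1.64 + $0.83 + $0.08 + $0.33 + $0.15 + $2.38 + $1.57 + $0.32 + $0.84 + $0.63 = $9.61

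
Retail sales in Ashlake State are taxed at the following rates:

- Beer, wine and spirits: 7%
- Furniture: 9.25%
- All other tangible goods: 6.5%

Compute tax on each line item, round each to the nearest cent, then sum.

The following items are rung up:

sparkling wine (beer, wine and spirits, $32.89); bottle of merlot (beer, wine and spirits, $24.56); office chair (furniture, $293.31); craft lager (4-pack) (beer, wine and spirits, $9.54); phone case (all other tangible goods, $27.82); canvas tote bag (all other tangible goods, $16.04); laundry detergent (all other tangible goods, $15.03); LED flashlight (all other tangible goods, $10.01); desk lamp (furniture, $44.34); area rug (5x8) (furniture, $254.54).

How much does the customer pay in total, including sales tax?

Sparkling wine $32.89: beer, wine and spirits → 7% → $2.30
Bottle of merlot $24.56: beer, wine and spirits → 7% → $1.72
Office chair $293.31: furniture → 9.25% → $27.13
Craft lager (4-pack) $9.54: beer, wine and spirits → 7% → $0.67
Phone case $27.82: all other tangible goods → 6.5% → $1.81
Canvas tote bag $16.04: all other tangible goods → 6.5% → $1.04
Laundry detergent $15.03: all other tangible goods → 6.5% → $0.98
LED flashlight $10.01: all other tangible goods → 6.5% → $0.65
Desk lamp $44.34: furniture → 9.25% → $4.10
Area rug (5x8) $254.54: furniture → 9.25% → $23.54
Subtotal = $728.08; tax = $63.94; total due = $792.02

$792.02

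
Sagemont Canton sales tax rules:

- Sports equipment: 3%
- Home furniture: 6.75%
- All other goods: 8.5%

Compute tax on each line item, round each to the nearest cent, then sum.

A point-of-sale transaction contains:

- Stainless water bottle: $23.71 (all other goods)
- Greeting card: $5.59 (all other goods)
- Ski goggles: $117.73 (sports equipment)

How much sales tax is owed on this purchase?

$6.03

Stainless water bottle $23.71: all other goods → 8.5% → $2.02
Greeting card $5.59: all other goods → 8.5% → $0.48
Ski goggles $117.73: sports equipment → 3% → $3.53
Total tax = $2.02 + $0.48 + $3.53 = $6.03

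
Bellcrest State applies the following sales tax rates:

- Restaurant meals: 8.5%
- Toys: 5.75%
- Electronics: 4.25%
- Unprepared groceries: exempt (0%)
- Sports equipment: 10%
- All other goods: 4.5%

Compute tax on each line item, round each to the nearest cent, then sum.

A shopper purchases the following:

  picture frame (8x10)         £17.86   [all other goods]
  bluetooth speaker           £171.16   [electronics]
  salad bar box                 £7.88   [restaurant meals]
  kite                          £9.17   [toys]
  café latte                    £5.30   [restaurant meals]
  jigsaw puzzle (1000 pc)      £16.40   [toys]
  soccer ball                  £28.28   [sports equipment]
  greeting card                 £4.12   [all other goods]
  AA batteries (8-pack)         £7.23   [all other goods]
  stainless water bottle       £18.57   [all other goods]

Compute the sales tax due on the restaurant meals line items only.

Salad bar box £7.88: restaurant meals → 8.5% → £0.67
Café latte £5.30: restaurant meals → 8.5% → £0.45
Tax on restaurant meals = £0.67 + £0.45 = £1.12

£1.12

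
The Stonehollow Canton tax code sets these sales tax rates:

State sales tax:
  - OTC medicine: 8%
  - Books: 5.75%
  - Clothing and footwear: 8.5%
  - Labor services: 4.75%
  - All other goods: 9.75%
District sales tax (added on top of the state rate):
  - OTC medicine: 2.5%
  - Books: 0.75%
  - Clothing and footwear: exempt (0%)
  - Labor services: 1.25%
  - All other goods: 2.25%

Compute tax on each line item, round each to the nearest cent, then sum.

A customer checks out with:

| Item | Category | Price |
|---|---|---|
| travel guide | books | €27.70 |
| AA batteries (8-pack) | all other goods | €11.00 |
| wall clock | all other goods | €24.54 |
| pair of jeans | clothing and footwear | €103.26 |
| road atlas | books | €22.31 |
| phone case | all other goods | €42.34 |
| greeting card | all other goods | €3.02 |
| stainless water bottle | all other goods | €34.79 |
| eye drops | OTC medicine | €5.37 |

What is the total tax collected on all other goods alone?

€13.87

AA batteries (8-pack) €11.00: all other goods → 9.75% + 2.25% district = 12% → €1.32
Wall clock €24.54: all other goods → 9.75% + 2.25% district = 12% → €2.94
Phone case €42.34: all other goods → 9.75% + 2.25% district = 12% → €5.08
Greeting card €3.02: all other goods → 9.75% + 2.25% district = 12% → €0.36
Stainless water bottle €34.79: all other goods → 9.75% + 2.25% district = 12% → €4.17
Tax on all other goods = €1.32 + €2.94 + €5.08 + €0.36 + €4.17 = €13.87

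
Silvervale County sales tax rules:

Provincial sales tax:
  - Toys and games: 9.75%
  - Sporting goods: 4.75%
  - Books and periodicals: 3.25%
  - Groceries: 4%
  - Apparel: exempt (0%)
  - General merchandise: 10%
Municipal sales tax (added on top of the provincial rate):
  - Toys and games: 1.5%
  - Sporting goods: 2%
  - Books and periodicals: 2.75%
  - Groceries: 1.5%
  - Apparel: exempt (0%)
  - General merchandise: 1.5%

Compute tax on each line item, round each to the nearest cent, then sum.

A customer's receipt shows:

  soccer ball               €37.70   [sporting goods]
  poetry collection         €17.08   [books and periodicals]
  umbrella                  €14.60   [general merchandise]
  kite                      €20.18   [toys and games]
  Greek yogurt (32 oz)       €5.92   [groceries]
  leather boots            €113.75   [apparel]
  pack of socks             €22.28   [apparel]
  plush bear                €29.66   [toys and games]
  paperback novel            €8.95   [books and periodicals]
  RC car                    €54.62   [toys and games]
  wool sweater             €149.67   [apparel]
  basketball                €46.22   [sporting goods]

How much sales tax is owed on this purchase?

Soccer ball €37.70: sporting goods → 4.75% + 2% municipal = 6.75% → €2.54
Poetry collection €17.08: books and periodicals → 3.25% + 2.75% municipal = 6% → €1.02
Umbrella €14.60: general merchandise → 10% + 1.5% municipal = 11.5% → €1.68
Kite €20.18: toys and games → 9.75% + 1.5% municipal = 11.25% → €2.27
Greek yogurt (32 oz) €5.92: groceries → 4% + 1.5% municipal = 5.5% → €0.33
Leather boots €113.75: apparel → 0% + 0% municipal = 0% → €0.00
Pack of socks €22.28: apparel → 0% + 0% municipal = 0% → €0.00
Plush bear €29.66: toys and games → 9.75% + 1.5% municipal = 11.25% → €3.34
Paperback novel €8.95: books and periodicals → 3.25% + 2.75% municipal = 6% → €0.54
RC car €54.62: toys and games → 9.75% + 1.5% municipal = 11.25% → €6.14
Wool sweater €149.67: apparel → 0% + 0% municipal = 0% → €0.00
Basketball €46.22: sporting goods → 4.75% + 2% municipal = 6.75% → €3.12
Total tax = €2.54 + €1.02 + €1.68 + €2.27 + €0.33 + €3.34 + €0.54 + €6.14 + €3.12 = €20.98

€20.98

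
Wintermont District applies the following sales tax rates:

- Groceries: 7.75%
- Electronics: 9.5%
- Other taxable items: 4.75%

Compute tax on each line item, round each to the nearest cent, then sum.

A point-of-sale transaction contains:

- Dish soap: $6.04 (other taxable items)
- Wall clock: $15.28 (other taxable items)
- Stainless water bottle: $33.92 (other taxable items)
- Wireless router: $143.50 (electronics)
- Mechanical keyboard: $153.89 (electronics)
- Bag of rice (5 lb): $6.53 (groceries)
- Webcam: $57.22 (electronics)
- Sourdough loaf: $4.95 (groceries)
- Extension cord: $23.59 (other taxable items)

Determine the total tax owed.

Dish soap $6.04: other taxable items → 4.75% → $0.29
Wall clock $15.28: other taxable items → 4.75% → $0.73
Stainless water bottle $33.92: other taxable items → 4.75% → $1.61
Wireless router $143.50: electronics → 9.5% → $13.63
Mechanical keyboard $153.89: electronics → 9.5% → $14.62
Bag of rice (5 lb) $6.53: groceries → 7.75% → $0.51
Webcam $57.22: electronics → 9.5% → $5.44
Sourdough loaf $4.95: groceries → 7.75% → $0.38
Extension cord $23.59: other taxable items → 4.75% → $1.12
Total tax = $0.29 + $0.73 + $1.61 + $13.63 + $14.62 + $0.51 + $5.44 + $0.38 + $1.12 = $38.33

$38.33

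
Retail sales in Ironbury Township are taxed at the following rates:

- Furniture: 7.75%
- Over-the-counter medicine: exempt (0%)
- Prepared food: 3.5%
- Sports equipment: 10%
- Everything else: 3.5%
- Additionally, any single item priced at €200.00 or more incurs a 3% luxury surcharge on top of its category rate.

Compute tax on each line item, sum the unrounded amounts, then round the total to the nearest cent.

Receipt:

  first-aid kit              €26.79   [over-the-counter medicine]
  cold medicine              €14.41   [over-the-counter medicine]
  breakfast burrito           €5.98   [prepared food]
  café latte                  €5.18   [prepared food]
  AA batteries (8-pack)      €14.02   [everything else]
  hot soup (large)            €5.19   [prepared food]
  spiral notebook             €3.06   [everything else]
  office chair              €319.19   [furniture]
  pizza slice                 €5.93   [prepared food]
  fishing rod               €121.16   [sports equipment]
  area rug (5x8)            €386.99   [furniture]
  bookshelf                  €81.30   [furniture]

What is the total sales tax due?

€95.71

First-aid kit €26.79: over-the-counter medicine → 0% → €0.00
Cold medicine €14.41: over-the-counter medicine → 0% → €0.00
Breakfast burrito €5.98: prepared food → 3.5% → €0.2093
Café latte €5.18: prepared food → 3.5% → €0.1813
AA batteries (8-pack) €14.02: everything else → 3.5% → €0.4907
Hot soup (large) €5.19: prepared food → 3.5% → €0.18165
Spiral notebook €3.06: everything else → 3.5% → €0.1071
Office chair €319.19: furniture → 7.75% + 3% surcharge = 10.75% → €34.312925
Pizza slice €5.93: prepared food → 3.5% → €0.20755
Fishing rod €121.16: sports equipment → 10% → €12.116
Area rug (5x8) €386.99: furniture → 7.75% + 3% surcharge = 10.75% → €41.601425
Bookshelf €81.30: furniture → 7.75% → €6.30075
Unrounded tax sum = €95.7087 → €95.71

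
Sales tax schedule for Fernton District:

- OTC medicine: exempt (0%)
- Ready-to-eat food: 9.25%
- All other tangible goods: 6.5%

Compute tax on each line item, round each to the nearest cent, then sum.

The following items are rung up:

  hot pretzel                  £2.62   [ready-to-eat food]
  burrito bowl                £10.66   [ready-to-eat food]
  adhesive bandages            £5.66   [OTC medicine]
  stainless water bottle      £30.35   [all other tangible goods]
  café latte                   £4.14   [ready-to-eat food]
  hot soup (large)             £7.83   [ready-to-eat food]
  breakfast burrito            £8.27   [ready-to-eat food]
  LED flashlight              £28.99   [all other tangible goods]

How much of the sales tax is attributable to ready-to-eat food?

Hot pretzel £2.62: ready-to-eat food → 9.25% → £0.24
Burrito bowl £10.66: ready-to-eat food → 9.25% → £0.99
Café latte £4.14: ready-to-eat food → 9.25% → £0.38
Hot soup (large) £7.83: ready-to-eat food → 9.25% → £0.72
Breakfast burrito £8.27: ready-to-eat food → 9.25% → £0.76
Tax on ready-to-eat food = £0.24 + £0.99 + £0.38 + £0.72 + £0.76 = £3.09

£3.09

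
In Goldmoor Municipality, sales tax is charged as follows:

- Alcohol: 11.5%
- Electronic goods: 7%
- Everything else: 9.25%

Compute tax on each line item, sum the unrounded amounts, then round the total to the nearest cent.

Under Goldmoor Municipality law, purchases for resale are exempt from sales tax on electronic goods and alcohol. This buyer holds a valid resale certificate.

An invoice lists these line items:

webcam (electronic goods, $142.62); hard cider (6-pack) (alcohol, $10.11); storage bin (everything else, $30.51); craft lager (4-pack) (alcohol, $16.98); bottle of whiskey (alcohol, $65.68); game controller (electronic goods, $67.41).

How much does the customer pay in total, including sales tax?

Webcam $142.62: electronic goods, buyer-exempt → 0% → $0.00
Hard cider (6-pack) $10.11: alcohol, buyer-exempt → 0% → $0.00
Storage bin $30.51: everything else → 9.25% → $2.822175
Craft lager (4-pack) $16.98: alcohol, buyer-exempt → 0% → $0.00
Bottle of whiskey $65.68: alcohol, buyer-exempt → 0% → $0.00
Game controller $67.41: electronic goods, buyer-exempt → 0% → $0.00
Subtotal = $333.31; unrounded tax = $2.822175 → $2.82; total due = $336.13

$336.13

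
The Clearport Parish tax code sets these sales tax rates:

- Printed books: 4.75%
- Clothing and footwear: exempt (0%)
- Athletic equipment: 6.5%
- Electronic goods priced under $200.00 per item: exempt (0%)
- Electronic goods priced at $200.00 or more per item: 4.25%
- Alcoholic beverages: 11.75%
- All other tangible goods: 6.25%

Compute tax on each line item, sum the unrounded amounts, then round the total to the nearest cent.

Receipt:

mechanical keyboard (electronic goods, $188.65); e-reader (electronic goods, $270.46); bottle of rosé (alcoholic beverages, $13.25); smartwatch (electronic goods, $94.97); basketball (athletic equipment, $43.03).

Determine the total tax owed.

$15.85

Mechanical keyboard $188.65: electronic goods, under $200.00 → 0% → $0.00
E-reader $270.46: electronic goods, $200.00 or more → 4.25% → $11.49455
Bottle of rosé $13.25: alcoholic beverages → 11.75% → $1.556875
Smartwatch $94.97: electronic goods, under $200.00 → 0% → $0.00
Basketball $43.03: athletic equipment → 6.5% → $2.79695
Unrounded tax sum = $15.848375 → $15.85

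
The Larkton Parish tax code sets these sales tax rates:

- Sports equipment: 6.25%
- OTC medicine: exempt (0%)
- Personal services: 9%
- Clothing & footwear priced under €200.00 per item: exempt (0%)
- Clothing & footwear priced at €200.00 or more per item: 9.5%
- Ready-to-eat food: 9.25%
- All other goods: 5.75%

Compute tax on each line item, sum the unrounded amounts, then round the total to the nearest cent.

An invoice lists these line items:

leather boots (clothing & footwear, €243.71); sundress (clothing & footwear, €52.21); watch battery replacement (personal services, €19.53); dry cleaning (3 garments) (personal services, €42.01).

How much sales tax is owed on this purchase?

€28.69

Leather boots €243.71: clothing & footwear, €200.00 or more → 9.5% → €23.15245
Sundress €52.21: clothing & footwear, under €200.00 → 0% → €0.00
Watch battery replacement €19.53: personal services → 9% → €1.7577
Dry cleaning (3 garments) €42.01: personal services → 9% → €3.7809
Unrounded tax sum = €28.69105 → €28.69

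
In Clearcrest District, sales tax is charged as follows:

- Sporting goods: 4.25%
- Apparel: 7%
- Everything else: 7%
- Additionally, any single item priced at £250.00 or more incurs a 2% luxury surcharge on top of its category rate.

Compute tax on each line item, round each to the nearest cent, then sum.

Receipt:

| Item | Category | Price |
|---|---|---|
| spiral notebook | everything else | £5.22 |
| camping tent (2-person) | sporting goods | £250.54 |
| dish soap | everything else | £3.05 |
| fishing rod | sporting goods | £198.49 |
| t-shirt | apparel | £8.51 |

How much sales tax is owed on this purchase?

Spiral notebook £5.22: everything else → 7% → £0.37
Camping tent (2-person) £250.54: sporting goods → 4.25% + 2% surcharge = 6.25% → £15.66
Dish soap £3.05: everything else → 7% → £0.21
Fishing rod £198.49: sporting goods → 4.25% → £8.44
T-shirt £8.51: apparel → 7% → £0.60
Total tax = £0.37 + £15.66 + £0.21 + £8.44 + £0.60 = £25.28

£25.28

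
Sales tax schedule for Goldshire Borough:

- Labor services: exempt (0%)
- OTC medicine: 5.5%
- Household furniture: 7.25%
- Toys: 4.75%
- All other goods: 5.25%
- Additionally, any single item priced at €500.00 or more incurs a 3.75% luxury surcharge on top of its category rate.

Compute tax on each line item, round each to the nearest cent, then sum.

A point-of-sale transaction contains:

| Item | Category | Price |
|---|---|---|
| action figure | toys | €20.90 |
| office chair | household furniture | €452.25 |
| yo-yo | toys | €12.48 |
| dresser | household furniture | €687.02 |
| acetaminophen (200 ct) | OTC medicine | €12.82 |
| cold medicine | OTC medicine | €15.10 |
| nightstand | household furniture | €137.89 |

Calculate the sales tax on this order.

Action figure €20.90: toys → 4.75% → €0.99
Office chair €452.25: household furniture → 7.25% → €32.79
Yo-yo €12.48: toys → 4.75% → €0.59
Dresser €687.02: household furniture → 7.25% + 3.75% surcharge = 11% → €75.57
Acetaminophen (200 ct) €12.82: OTC medicine → 5.5% → €0.71
Cold medicine €15.10: OTC medicine → 5.5% → €0.83
Nightstand €137.89: household furniture → 7.25% → €10.00
Total tax = €0.99 + €32.79 + €0.59 + €75.57 + €0.71 + €0.83 + €10.00 = €121.48

€121.48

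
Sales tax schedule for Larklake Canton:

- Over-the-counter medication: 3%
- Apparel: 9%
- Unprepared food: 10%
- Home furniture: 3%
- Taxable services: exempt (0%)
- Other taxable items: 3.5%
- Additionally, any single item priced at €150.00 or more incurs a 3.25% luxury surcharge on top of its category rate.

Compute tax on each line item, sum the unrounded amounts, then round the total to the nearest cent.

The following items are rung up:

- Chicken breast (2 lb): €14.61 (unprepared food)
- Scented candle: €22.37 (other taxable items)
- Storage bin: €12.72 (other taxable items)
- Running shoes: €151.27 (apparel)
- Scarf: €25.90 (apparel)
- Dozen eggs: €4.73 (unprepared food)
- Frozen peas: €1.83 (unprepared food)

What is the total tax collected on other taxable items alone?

Scented candle €22.37: other taxable items → 3.5% → €0.78295
Storage bin €12.72: other taxable items → 3.5% → €0.4452
Tax on other taxable items: unrounded sum = €1.22815 → €1.23

€1.23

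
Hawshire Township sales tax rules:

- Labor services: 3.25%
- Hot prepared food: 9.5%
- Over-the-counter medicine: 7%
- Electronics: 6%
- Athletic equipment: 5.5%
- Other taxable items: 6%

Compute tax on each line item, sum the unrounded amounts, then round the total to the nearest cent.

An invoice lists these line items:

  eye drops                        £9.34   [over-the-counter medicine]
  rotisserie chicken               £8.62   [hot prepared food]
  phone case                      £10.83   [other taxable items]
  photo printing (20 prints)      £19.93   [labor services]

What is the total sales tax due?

Eye drops £9.34: over-the-counter medicine → 7% → £0.6538
Rotisserie chicken £8.62: hot prepared food → 9.5% → £0.8189
Phone case £10.83: other taxable items → 6% → £0.6498
Photo printing (20 prints) £19.93: labor services → 3.25% → £0.647725
Unrounded tax sum = £2.770225 → £2.77

£2.77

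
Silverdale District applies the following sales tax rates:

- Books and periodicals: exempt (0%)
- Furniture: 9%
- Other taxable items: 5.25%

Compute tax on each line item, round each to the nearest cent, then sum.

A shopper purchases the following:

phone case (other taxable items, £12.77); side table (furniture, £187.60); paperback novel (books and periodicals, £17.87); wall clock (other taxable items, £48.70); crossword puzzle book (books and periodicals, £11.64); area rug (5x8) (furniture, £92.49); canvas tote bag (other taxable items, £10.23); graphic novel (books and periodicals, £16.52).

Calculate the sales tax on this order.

£28.97

Phone case £12.77: other taxable items → 5.25% → £0.67
Side table £187.60: furniture → 9% → £16.88
Paperback novel £17.87: books and periodicals → 0% → £0.00
Wall clock £48.70: other taxable items → 5.25% → £2.56
Crossword puzzle book £11.64: books and periodicals → 0% → £0.00
Area rug (5x8) £92.49: furniture → 9% → £8.32
Canvas tote bag £10.23: other taxable items → 5.25% → £0.54
Graphic novel £16.52: books and periodicals → 0% → £0.00
Total tax = £0.67 + £16.88 + £2.56 + £8.32 + £0.54 = £28.97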